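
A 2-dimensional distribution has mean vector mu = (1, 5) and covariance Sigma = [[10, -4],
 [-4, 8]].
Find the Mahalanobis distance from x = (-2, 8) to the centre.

Step 1 — centre the observation: (x - mu) = (-3, 3).

Step 2 — invert Sigma. det(Sigma) = 10·8 - (-4)² = 64.
  Sigma^{-1} = (1/det) · [[d, -b], [-b, a]] = [[0.125, 0.0625],
 [0.0625, 0.1562]].

Step 3 — form the quadratic (x - mu)^T · Sigma^{-1} · (x - mu):
  Sigma^{-1} · (x - mu) = (-0.1875, 0.2812).
  (x - mu)^T · [Sigma^{-1} · (x - mu)] = (-3)·(-0.1875) + (3)·(0.2812) = 1.4062.

Step 4 — take square root: d = √(1.4062) ≈ 1.1859.

d(x, mu) = √(1.4062) ≈ 1.1859


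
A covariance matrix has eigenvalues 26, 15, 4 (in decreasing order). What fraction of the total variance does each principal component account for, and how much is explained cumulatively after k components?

Step 1 — total variance = trace(Sigma) = Σ λ_i = 26 + 15 + 4 = 45.

Step 2 — fraction explained by component i = λ_i / Σ λ:
  PC1: 26/45 = 0.5778
  PC2: 15/45 = 0.3333
  PC3: 4/45 = 0.0889

Step 3 — cumulative fraction after k components = (λ_1 + ... + λ_k) / Σ λ:
  k = 1: 26/45 = 0.5778
  k = 2: (26 + 15)/45 = 41/45 = 0.9111
  k = 3: (26 + 15 + 4)/45 = 45/45 = 1

Summary (fraction, with percent):

explained: PC1 0.5778 (57.78%), PC2 0.3333 (33.33%), PC3 0.0889 (8.89%);  cumulative: 0.5778, 0.9111, 1


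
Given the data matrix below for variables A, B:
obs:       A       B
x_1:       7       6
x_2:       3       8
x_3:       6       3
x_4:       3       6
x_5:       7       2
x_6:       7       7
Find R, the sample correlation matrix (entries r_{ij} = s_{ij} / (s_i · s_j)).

Step 1 — column means:
  mean(A) = (7 + 3 + 6 + 3 + 7 + 7) / 6 = 33/6 = 5.5
  mean(B) = (6 + 8 + 3 + 6 + 2 + 7) / 6 = 32/6 = 5.3333

Step 2 — sample variances and covariances s[i,j] = (1/(n-1)) · Σ_k (x_{k,i} - mean_i) · (x_{k,j} - mean_j), with n-1 = 5:
  s[A,A] = ((1.5)·(1.5) + (-2.5)·(-2.5) + (0.5)·(0.5) + (-2.5)·(-2.5) + (1.5)·(1.5) + (1.5)·(1.5)) / 5 = 19.5/5 = 3.9
  s[A,B] = ((1.5)·(0.6667) + (-2.5)·(2.6667) + (0.5)·(-2.3333) + (-2.5)·(0.6667) + (1.5)·(-3.3333) + (1.5)·(1.6667)) / 5 = -11/5 = -2.2
  s[B,B] = ((0.6667)·(0.6667) + (2.6667)·(2.6667) + (-2.3333)·(-2.3333) + (0.6667)·(0.6667) + (-3.3333)·(-3.3333) + (1.6667)·(1.6667)) / 5 = 27.3333/5 = 5.4667
  Sample standard deviations s_i = √(s[i,i]):
  s(A) = √(3.9) = 1.9748
  s(B) = √(5.4667) = 2.3381

Step 3 — r_{ij} = s_{ij} / (s_i · s_j):
  r[A,A] = 1 (diagonal).
  r[A,B] = -2.2 / (1.9748 · 2.3381) = -2.2 / 4.6174 = -0.4765
  r[B,B] = 1 (diagonal).

R is symmetric with unit diagonal. Assembling:

R = [[1, -0.4765],
 [-0.4765, 1]]


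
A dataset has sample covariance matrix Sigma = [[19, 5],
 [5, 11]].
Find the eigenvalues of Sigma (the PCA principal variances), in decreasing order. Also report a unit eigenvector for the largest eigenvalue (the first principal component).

Step 1 — characteristic polynomial of 2×2 Sigma:
  det(Sigma - λI) = λ² - trace · λ + det = 0.
  trace = 19 + 11 = 30, det = 19·11 - (5)² = 184.
Step 2 — discriminant:
  Δ = trace² - 4·det = 900 - 736 = 164.
Step 3 — eigenvalues:
  λ = (trace ± √Δ)/2 = (30 ± 12.8062)/2,
  λ_1 = 21.4031,  λ_2 = 8.5969.

Step 4 — unit eigenvector for λ_1: solve (Sigma - λ_1 I)v = 0. First row:
  (19 - 21.4031)·v_x + (5)·v_y = 0, i.e. (-2.4031)·v_x + (5)·v_y = 0,
  so v ∝ (b, λ_1 - a) = (5, 2.4031) = u.
  ||u|| = √((5)² + (2.4031)²) = √(30.775) ≈ 5.5475,
  v_1 = u/||u|| ≈ (0.9013, 0.4332) (||v_1|| = 1).

λ_1 = 21.4031,  λ_2 = 8.5969;  v_1 ≈ (0.9013, 0.4332)


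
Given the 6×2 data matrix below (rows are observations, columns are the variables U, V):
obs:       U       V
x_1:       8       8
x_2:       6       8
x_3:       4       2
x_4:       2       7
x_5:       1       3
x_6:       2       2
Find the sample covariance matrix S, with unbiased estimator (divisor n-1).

Step 1 — column means:
  mean(U) = (8 + 6 + 4 + 2 + 1 + 2) / 6 = 23/6 = 3.8333
  mean(V) = (8 + 8 + 2 + 7 + 3 + 2) / 6 = 30/6 = 5

Step 2 — sample covariance S[i,j] = (1/(n-1)) · Σ_k (x_{k,i} - mean_i) · (x_{k,j} - mean_j), with n-1 = 5.
  S[U,U] = ((4.1667)·(4.1667) + (2.1667)·(2.1667) + (0.1667)·(0.1667) + (-1.8333)·(-1.8333) + (-2.8333)·(-2.8333) + (-1.8333)·(-1.8333)) / 5 = 36.8333/5 = 7.3667
  S[U,V] = ((4.1667)·(3) + (2.1667)·(3) + (0.1667)·(-3) + (-1.8333)·(2) + (-2.8333)·(-2) + (-1.8333)·(-3)) / 5 = 26/5 = 5.2
  S[V,V] = ((3)·(3) + (3)·(3) + (-3)·(-3) + (2)·(2) + (-2)·(-2) + (-3)·(-3)) / 5 = 44/5 = 8.8

S is symmetric (S[j,i] = S[i,j]). Assembling:

S = [[7.3667, 5.2],
 [5.2, 8.8]]


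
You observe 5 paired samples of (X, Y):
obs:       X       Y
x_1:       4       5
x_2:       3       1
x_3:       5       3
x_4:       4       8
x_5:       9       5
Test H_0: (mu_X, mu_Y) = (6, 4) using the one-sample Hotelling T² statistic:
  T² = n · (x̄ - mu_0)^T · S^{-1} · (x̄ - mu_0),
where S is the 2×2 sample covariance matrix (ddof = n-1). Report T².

Step 1 — sample mean vector:
  mean(X) = (4 + 3 + 5 + 4 + 9) / 5 = 25/5 = 5
  mean(Y) = (5 + 1 + 3 + 8 + 5) / 5 = 22/5 = 4.4
  x̄ = (5, 4.4),  deviation x̄ - mu_0 = (5, 4.4) - (6, 4) = (-1, 0.4).

Step 2 — sample covariance matrix, S[i,j] = (1/(n-1)) · Σ_k (x_{k,i} - mean_i) · (x_{k,j} - mean_j), divisor n-1 = 4:
  S[X,X] = ((-1)·(-1) + (-2)·(-2) + (0)·(0) + (-1)·(-1) + (4)·(4)) / 4 = 22/4 = 5.5
  S[X,Y] = ((-1)·(0.6) + (-2)·(-3.4) + (0)·(-1.4) + (-1)·(3.6) + (4)·(0.6)) / 4 = 5/4 = 1.25
  S[Y,Y] = ((0.6)·(0.6) + (-3.4)·(-3.4) + (-1.4)·(-1.4) + (3.6)·(3.6) + (0.6)·(0.6)) / 4 = 27.2/4 = 6.8
  S = [[5.5, 1.25],
 [1.25, 6.8]].

Step 3 — invert S. det(S) = 5.5·6.8 - (1.25)² = 35.8375.
  S^{-1} = (1/det) · [[d, -b], [-b, a]] = [[0.1897, -0.0349],
 [-0.0349, 0.1535]].

Step 4 — quadratic form (x̄ - mu_0)^T · S^{-1} · (x̄ - mu_0):
  S^{-1} · (x̄ - mu_0) = (-0.2037, 0.0963),
  (x̄ - mu_0)^T · [...] = (-1)·(-0.2037) + (0.4)·(0.0963) = 0.2422.

Step 5 — scale by n: T² = 5 · 0.2422 = 1.211.

T² ≈ 1.211


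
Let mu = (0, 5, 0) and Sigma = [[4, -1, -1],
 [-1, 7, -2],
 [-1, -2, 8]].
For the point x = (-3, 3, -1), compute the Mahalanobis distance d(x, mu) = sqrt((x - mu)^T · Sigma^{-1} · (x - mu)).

Step 1 — centre the observation: (x - mu) = (-3, -2, -1).

Step 2 — invert Sigma (cofactor / det for 3×3, or solve directly):
  Sigma^{-1} = [[0.2751, 0.0529, 0.0476],
 [0.0529, 0.164, 0.0476],
 [0.0476, 0.0476, 0.1429]].

Step 3 — form the quadratic (x - mu)^T · Sigma^{-1} · (x - mu):
  Sigma^{-1} · (x - mu) = (-0.9788, -0.5344, -0.381).
  (x - mu)^T · [Sigma^{-1} · (x - mu)] = (-3)·(-0.9788) + (-2)·(-0.5344) + (-1)·(-0.381) = 4.3862.

Step 4 — take square root: d = √(4.3862) ≈ 2.0943.

d(x, mu) = √(4.3862) ≈ 2.0943


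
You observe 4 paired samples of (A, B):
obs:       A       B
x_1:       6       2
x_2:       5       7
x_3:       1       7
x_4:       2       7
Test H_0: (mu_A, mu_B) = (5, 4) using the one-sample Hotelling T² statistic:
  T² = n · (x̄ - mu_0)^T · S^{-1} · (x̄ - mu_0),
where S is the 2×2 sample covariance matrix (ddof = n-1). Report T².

Step 1 — sample mean vector:
  mean(A) = (6 + 5 + 1 + 2) / 4 = 14/4 = 3.5
  mean(B) = (2 + 7 + 7 + 7) / 4 = 23/4 = 5.75
  x̄ = (3.5, 5.75),  deviation x̄ - mu_0 = (3.5, 5.75) - (5, 4) = (-1.5, 1.75).

Step 2 — sample covariance matrix, S[i,j] = (1/(n-1)) · Σ_k (x_{k,i} - mean_i) · (x_{k,j} - mean_j), divisor n-1 = 3:
  S[A,A] = ((2.5)·(2.5) + (1.5)·(1.5) + (-2.5)·(-2.5) + (-1.5)·(-1.5)) / 3 = 17/3 = 5.6667
  S[A,B] = ((2.5)·(-3.75) + (1.5)·(1.25) + (-2.5)·(1.25) + (-1.5)·(1.25)) / 3 = -12.5/3 = -4.1667
  S[B,B] = ((-3.75)·(-3.75) + (1.25)·(1.25) + (1.25)·(1.25) + (1.25)·(1.25)) / 3 = 18.75/3 = 6.25
  S = [[5.6667, -4.1667],
 [-4.1667, 6.25]].

Step 3 — invert S. det(S) = 5.6667·6.25 - (-4.1667)² = 18.0556.
  S^{-1} = (1/det) · [[d, -b], [-b, a]] = [[0.3462, 0.2308],
 [0.2308, 0.3138]].

Step 4 — quadratic form (x̄ - mu_0)^T · S^{-1} · (x̄ - mu_0):
  S^{-1} · (x̄ - mu_0) = (-0.1154, 0.2031),
  (x̄ - mu_0)^T · [...] = (-1.5)·(-0.1154) + (1.75)·(0.2031) = 0.5285.

Step 5 — scale by n: T² = 4 · 0.5285 = 2.1138.

T² ≈ 2.1138


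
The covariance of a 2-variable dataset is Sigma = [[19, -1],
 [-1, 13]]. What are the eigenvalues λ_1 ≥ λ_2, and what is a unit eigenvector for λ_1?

Step 1 — characteristic polynomial of 2×2 Sigma:
  det(Sigma - λI) = λ² - trace · λ + det = 0.
  trace = 19 + 13 = 32, det = 19·13 - (-1)² = 246.
Step 2 — discriminant:
  Δ = trace² - 4·det = 1024 - 984 = 40.
Step 3 — eigenvalues:
  λ = (trace ± √Δ)/2 = (32 ± 6.3246)/2,
  λ_1 = 19.1623,  λ_2 = 12.8377.

Step 4 — unit eigenvector for λ_1: solve (Sigma - λ_1 I)v = 0. First row:
  (19 - 19.1623)·v_x + (-1)·v_y = 0, i.e. (-0.1623)·v_x + (-1)·v_y = 0,
  so v ∝ (b, λ_1 - a) = (-1, 0.1623); multiply by -1 so the first entry is positive: u = (1, -0.1623).
  ||u|| = √((1)² + (-0.1623)²) = √(1.0263) ≈ 1.0131,
  v_1 = u/||u|| ≈ (0.9871, -0.1602) (||v_1|| = 1).

λ_1 = 19.1623,  λ_2 = 12.8377;  v_1 ≈ (0.9871, -0.1602)


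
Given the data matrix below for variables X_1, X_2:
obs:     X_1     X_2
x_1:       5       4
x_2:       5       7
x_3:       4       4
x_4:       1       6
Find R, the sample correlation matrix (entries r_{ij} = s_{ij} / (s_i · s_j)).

Step 1 — column means:
  mean(X_1) = (5 + 5 + 4 + 1) / 4 = 15/4 = 3.75
  mean(X_2) = (4 + 7 + 4 + 6) / 4 = 21/4 = 5.25

Step 2 — sample variances and covariances s[i,j] = (1/(n-1)) · Σ_k (x_{k,i} - mean_i) · (x_{k,j} - mean_j), with n-1 = 3:
  s[X_1,X_1] = ((1.25)·(1.25) + (1.25)·(1.25) + (0.25)·(0.25) + (-2.75)·(-2.75)) / 3 = 10.75/3 = 3.5833
  s[X_1,X_2] = ((1.25)·(-1.25) + (1.25)·(1.75) + (0.25)·(-1.25) + (-2.75)·(0.75)) / 3 = -1.75/3 = -0.5833
  s[X_2,X_2] = ((-1.25)·(-1.25) + (1.75)·(1.75) + (-1.25)·(-1.25) + (0.75)·(0.75)) / 3 = 6.75/3 = 2.25
  Sample standard deviations s_i = √(s[i,i]):
  s(X_1) = √(3.5833) = 1.893
  s(X_2) = √(2.25) = 1.5

Step 3 — r_{ij} = s_{ij} / (s_i · s_j):
  r[X_1,X_1] = 1 (diagonal).
  r[X_1,X_2] = -0.5833 / (1.893 · 1.5) = -0.5833 / 2.8395 = -0.2054
  r[X_2,X_2] = 1 (diagonal).

R is symmetric with unit diagonal. Assembling:

R = [[1, -0.2054],
 [-0.2054, 1]]


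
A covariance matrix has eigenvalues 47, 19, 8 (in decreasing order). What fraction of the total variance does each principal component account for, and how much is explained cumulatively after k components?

Step 1 — total variance = trace(Sigma) = Σ λ_i = 47 + 19 + 8 = 74.

Step 2 — fraction explained by component i = λ_i / Σ λ:
  PC1: 47/74 = 0.6351
  PC2: 19/74 = 0.2568
  PC3: 8/74 = 0.1081

Step 3 — cumulative fraction after k components = (λ_1 + ... + λ_k) / Σ λ:
  k = 1: 47/74 = 0.6351
  k = 2: (47 + 19)/74 = 66/74 = 0.8919
  k = 3: (47 + 19 + 8)/74 = 74/74 = 1

Summary (fraction, with percent):

explained: PC1 0.6351 (63.51%), PC2 0.2568 (25.68%), PC3 0.1081 (10.81%);  cumulative: 0.6351, 0.8919, 1


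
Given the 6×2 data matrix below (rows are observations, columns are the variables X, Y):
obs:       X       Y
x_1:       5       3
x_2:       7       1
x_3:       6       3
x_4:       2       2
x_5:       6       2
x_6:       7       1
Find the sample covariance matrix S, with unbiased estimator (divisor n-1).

Step 1 — column means:
  mean(X) = (5 + 7 + 6 + 2 + 6 + 7) / 6 = 33/6 = 5.5
  mean(Y) = (3 + 1 + 3 + 2 + 2 + 1) / 6 = 12/6 = 2

Step 2 — sample covariance S[i,j] = (1/(n-1)) · Σ_k (x_{k,i} - mean_i) · (x_{k,j} - mean_j), with n-1 = 5.
  S[X,X] = ((-0.5)·(-0.5) + (1.5)·(1.5) + (0.5)·(0.5) + (-3.5)·(-3.5) + (0.5)·(0.5) + (1.5)·(1.5)) / 5 = 17.5/5 = 3.5
  S[X,Y] = ((-0.5)·(1) + (1.5)·(-1) + (0.5)·(1) + (-3.5)·(0) + (0.5)·(0) + (1.5)·(-1)) / 5 = -3/5 = -0.6
  S[Y,Y] = ((1)·(1) + (-1)·(-1) + (1)·(1) + (0)·(0) + (0)·(0) + (-1)·(-1)) / 5 = 4/5 = 0.8

S is symmetric (S[j,i] = S[i,j]). Assembling:

S = [[3.5, -0.6],
 [-0.6, 0.8]]


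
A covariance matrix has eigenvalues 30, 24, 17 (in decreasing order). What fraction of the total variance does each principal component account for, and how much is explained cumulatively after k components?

Step 1 — total variance = trace(Sigma) = Σ λ_i = 30 + 24 + 17 = 71.

Step 2 — fraction explained by component i = λ_i / Σ λ:
  PC1: 30/71 = 0.4225
  PC2: 24/71 = 0.338
  PC3: 17/71 = 0.2394

Step 3 — cumulative fraction after k components = (λ_1 + ... + λ_k) / Σ λ:
  k = 1: 30/71 = 0.4225
  k = 2: (30 + 24)/71 = 54/71 = 0.7606
  k = 3: (30 + 24 + 17)/71 = 71/71 = 1

Summary (fraction, with percent):

explained: PC1 0.4225 (42.25%), PC2 0.338 (33.8%), PC3 0.2394 (23.94%);  cumulative: 0.4225, 0.7606, 1


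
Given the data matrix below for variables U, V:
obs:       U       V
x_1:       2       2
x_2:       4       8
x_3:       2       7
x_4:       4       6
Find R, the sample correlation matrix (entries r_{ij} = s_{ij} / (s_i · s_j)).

Step 1 — column means:
  mean(U) = (2 + 4 + 2 + 4) / 4 = 12/4 = 3
  mean(V) = (2 + 8 + 7 + 6) / 4 = 23/4 = 5.75

Step 2 — sample variances and covariances s[i,j] = (1/(n-1)) · Σ_k (x_{k,i} - mean_i) · (x_{k,j} - mean_j), with n-1 = 3:
  s[U,U] = ((-1)·(-1) + (1)·(1) + (-1)·(-1) + (1)·(1)) / 3 = 4/3 = 1.3333
  s[U,V] = ((-1)·(-3.75) + (1)·(2.25) + (-1)·(1.25) + (1)·(0.25)) / 3 = 5/3 = 1.6667
  s[V,V] = ((-3.75)·(-3.75) + (2.25)·(2.25) + (1.25)·(1.25) + (0.25)·(0.25)) / 3 = 20.75/3 = 6.9167
  Sample standard deviations s_i = √(s[i,i]):
  s(U) = √(1.3333) = 1.1547
  s(V) = √(6.9167) = 2.63

Step 3 — r_{ij} = s_{ij} / (s_i · s_j):
  r[U,U] = 1 (diagonal).
  r[U,V] = 1.6667 / (1.1547 · 2.63) = 1.6667 / 3.0368 = 0.5488
  r[V,V] = 1 (diagonal).

R is symmetric with unit diagonal. Assembling:

R = [[1, 0.5488],
 [0.5488, 1]]


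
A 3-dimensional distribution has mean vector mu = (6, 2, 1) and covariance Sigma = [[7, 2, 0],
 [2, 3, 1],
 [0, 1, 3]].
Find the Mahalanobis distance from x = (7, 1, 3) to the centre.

Step 1 — centre the observation: (x - mu) = (1, -1, 2).

Step 2 — invert Sigma (cofactor / det for 3×3, or solve directly):
  Sigma^{-1} = [[0.1818, -0.1364, 0.0455],
 [-0.1364, 0.4773, -0.1591],
 [0.0455, -0.1591, 0.3864]].

Step 3 — form the quadratic (x - mu)^T · Sigma^{-1} · (x - mu):
  Sigma^{-1} · (x - mu) = (0.4091, -0.9318, 0.9773).
  (x - mu)^T · [Sigma^{-1} · (x - mu)] = (1)·(0.4091) + (-1)·(-0.9318) + (2)·(0.9773) = 3.2955.

Step 4 — take square root: d = √(3.2955) ≈ 1.8153.

d(x, mu) = √(3.2955) ≈ 1.8153


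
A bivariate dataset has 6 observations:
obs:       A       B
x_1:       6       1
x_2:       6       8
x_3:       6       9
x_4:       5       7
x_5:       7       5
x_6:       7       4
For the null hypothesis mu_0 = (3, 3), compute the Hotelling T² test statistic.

Step 1 — sample mean vector:
  mean(A) = (6 + 6 + 6 + 5 + 7 + 7) / 6 = 37/6 = 6.1667
  mean(B) = (1 + 8 + 9 + 7 + 5 + 4) / 6 = 34/6 = 5.6667
  x̄ = (6.1667, 5.6667),  deviation x̄ - mu_0 = (6.1667, 5.6667) - (3, 3) = (3.1667, 2.6667).

Step 2 — sample covariance matrix, S[i,j] = (1/(n-1)) · Σ_k (x_{k,i} - mean_i) · (x_{k,j} - mean_j), divisor n-1 = 5:
  S[A,A] = ((-0.1667)·(-0.1667) + (-0.1667)·(-0.1667) + (-0.1667)·(-0.1667) + (-1.1667)·(-1.1667) + (0.8333)·(0.8333) + (0.8333)·(0.8333)) / 5 = 2.8333/5 = 0.5667
  S[A,B] = ((-0.1667)·(-4.6667) + (-0.1667)·(2.3333) + (-0.1667)·(3.3333) + (-1.1667)·(1.3333) + (0.8333)·(-0.6667) + (0.8333)·(-1.6667)) / 5 = -3.6667/5 = -0.7333
  S[B,B] = ((-4.6667)·(-4.6667) + (2.3333)·(2.3333) + (3.3333)·(3.3333) + (1.3333)·(1.3333) + (-0.6667)·(-0.6667) + (-1.6667)·(-1.6667)) / 5 = 43.3333/5 = 8.6667
  S = [[0.5667, -0.7333],
 [-0.7333, 8.6667]].

Step 3 — invert S. det(S) = 0.5667·8.6667 - (-0.7333)² = 4.3733.
  S^{-1} = (1/det) · [[d, -b], [-b, a]] = [[1.9817, 0.1677],
 [0.1677, 0.1296]].

Step 4 — quadratic form (x̄ - mu_0)^T · S^{-1} · (x̄ - mu_0):
  S^{-1} · (x̄ - mu_0) = (6.7226, 0.8765),
  (x̄ - mu_0)^T · [...] = (3.1667)·(6.7226) + (2.6667)·(0.8765) = 23.6255.

Step 5 — scale by n: T² = 6 · 23.6255 = 141.753.

T² ≈ 141.753


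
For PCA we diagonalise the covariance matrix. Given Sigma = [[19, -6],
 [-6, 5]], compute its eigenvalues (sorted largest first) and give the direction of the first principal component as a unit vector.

Step 1 — characteristic polynomial of 2×2 Sigma:
  det(Sigma - λI) = λ² - trace · λ + det = 0.
  trace = 19 + 5 = 24, det = 19·5 - (-6)² = 59.
Step 2 — discriminant:
  Δ = trace² - 4·det = 576 - 236 = 340.
Step 3 — eigenvalues:
  λ = (trace ± √Δ)/2 = (24 ± 18.4391)/2,
  λ_1 = 21.2195,  λ_2 = 2.7805.

Step 4 — unit eigenvector for λ_1: solve (Sigma - λ_1 I)v = 0. First row:
  (19 - 21.2195)·v_x + (-6)·v_y = 0, i.e. (-2.2195)·v_x + (-6)·v_y = 0,
  so v ∝ (b, λ_1 - a) = (-6, 2.2195); multiply by -1 so the first entry is positive: u = (6, -2.2195).
  ||u|| = √((6)² + (-2.2195)²) = √(40.9264) ≈ 6.3974,
  v_1 = u/||u|| ≈ (0.9379, -0.3469) (||v_1|| = 1).

λ_1 = 21.2195,  λ_2 = 2.7805;  v_1 ≈ (0.9379, -0.3469)


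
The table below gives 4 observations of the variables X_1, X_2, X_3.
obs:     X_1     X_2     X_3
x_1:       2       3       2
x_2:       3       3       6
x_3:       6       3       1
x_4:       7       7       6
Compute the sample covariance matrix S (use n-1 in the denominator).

Step 1 — column means:
  mean(X_1) = (2 + 3 + 6 + 7) / 4 = 18/4 = 4.5
  mean(X_2) = (3 + 3 + 3 + 7) / 4 = 16/4 = 4
  mean(X_3) = (2 + 6 + 1 + 6) / 4 = 15/4 = 3.75

Step 2 — sample covariance S[i,j] = (1/(n-1)) · Σ_k (x_{k,i} - mean_i) · (x_{k,j} - mean_j), with n-1 = 3.
  S[X_1,X_1] = ((-2.5)·(-2.5) + (-1.5)·(-1.5) + (1.5)·(1.5) + (2.5)·(2.5)) / 3 = 17/3 = 5.6667
  S[X_1,X_2] = ((-2.5)·(-1) + (-1.5)·(-1) + (1.5)·(-1) + (2.5)·(3)) / 3 = 10/3 = 3.3333
  S[X_1,X_3] = ((-2.5)·(-1.75) + (-1.5)·(2.25) + (1.5)·(-2.75) + (2.5)·(2.25)) / 3 = 2.5/3 = 0.8333
  S[X_2,X_2] = ((-1)·(-1) + (-1)·(-1) + (-1)·(-1) + (3)·(3)) / 3 = 12/3 = 4
  S[X_2,X_3] = ((-1)·(-1.75) + (-1)·(2.25) + (-1)·(-2.75) + (3)·(2.25)) / 3 = 9/3 = 3
  S[X_3,X_3] = ((-1.75)·(-1.75) + (2.25)·(2.25) + (-2.75)·(-2.75) + (2.25)·(2.25)) / 3 = 20.75/3 = 6.9167

S is symmetric (S[j,i] = S[i,j]). Assembling:

S = [[5.6667, 3.3333, 0.8333],
 [3.3333, 4, 3],
 [0.8333, 3, 6.9167]]


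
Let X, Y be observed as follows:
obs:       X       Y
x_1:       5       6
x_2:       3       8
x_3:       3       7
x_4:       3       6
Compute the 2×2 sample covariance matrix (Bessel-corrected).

Step 1 — column means:
  mean(X) = (5 + 3 + 3 + 3) / 4 = 14/4 = 3.5
  mean(Y) = (6 + 8 + 7 + 6) / 4 = 27/4 = 6.75

Step 2 — sample covariance S[i,j] = (1/(n-1)) · Σ_k (x_{k,i} - mean_i) · (x_{k,j} - mean_j), with n-1 = 3.
  S[X,X] = ((1.5)·(1.5) + (-0.5)·(-0.5) + (-0.5)·(-0.5) + (-0.5)·(-0.5)) / 3 = 3/3 = 1
  S[X,Y] = ((1.5)·(-0.75) + (-0.5)·(1.25) + (-0.5)·(0.25) + (-0.5)·(-0.75)) / 3 = -1.5/3 = -0.5
  S[Y,Y] = ((-0.75)·(-0.75) + (1.25)·(1.25) + (0.25)·(0.25) + (-0.75)·(-0.75)) / 3 = 2.75/3 = 0.9167

S is symmetric (S[j,i] = S[i,j]). Assembling:

S = [[1, -0.5],
 [-0.5, 0.9167]]


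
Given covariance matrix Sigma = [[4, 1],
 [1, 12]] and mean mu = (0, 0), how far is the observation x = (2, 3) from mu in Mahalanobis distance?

Step 1 — centre the observation: (x - mu) = (2, 3).

Step 2 — invert Sigma. det(Sigma) = 4·12 - (1)² = 47.
  Sigma^{-1} = (1/det) · [[d, -b], [-b, a]] = [[0.2553, -0.0213],
 [-0.0213, 0.0851]].

Step 3 — form the quadratic (x - mu)^T · Sigma^{-1} · (x - mu):
  Sigma^{-1} · (x - mu) = (0.4468, 0.2128).
  (x - mu)^T · [Sigma^{-1} · (x - mu)] = (2)·(0.4468) + (3)·(0.2128) = 1.5319.

Step 4 — take square root: d = √(1.5319) ≈ 1.2377.

d(x, mu) = √(1.5319) ≈ 1.2377


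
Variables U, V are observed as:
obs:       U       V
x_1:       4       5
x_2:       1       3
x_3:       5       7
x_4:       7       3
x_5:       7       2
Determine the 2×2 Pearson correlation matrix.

Step 1 — column means:
  mean(U) = (4 + 1 + 5 + 7 + 7) / 5 = 24/5 = 4.8
  mean(V) = (5 + 3 + 7 + 3 + 2) / 5 = 20/5 = 4

Step 2 — sample variances and covariances s[i,j] = (1/(n-1)) · Σ_k (x_{k,i} - mean_i) · (x_{k,j} - mean_j), with n-1 = 4:
  s[U,U] = ((-0.8)·(-0.8) + (-3.8)·(-3.8) + (0.2)·(0.2) + (2.2)·(2.2) + (2.2)·(2.2)) / 4 = 24.8/4 = 6.2
  s[U,V] = ((-0.8)·(1) + (-3.8)·(-1) + (0.2)·(3) + (2.2)·(-1) + (2.2)·(-2)) / 4 = -3/4 = -0.75
  s[V,V] = ((1)·(1) + (-1)·(-1) + (3)·(3) + (-1)·(-1) + (-2)·(-2)) / 4 = 16/4 = 4
  Sample standard deviations s_i = √(s[i,i]):
  s(U) = √(6.2) = 2.49
  s(V) = √(4) = 2

Step 3 — r_{ij} = s_{ij} / (s_i · s_j):
  r[U,U] = 1 (diagonal).
  r[U,V] = -0.75 / (2.49 · 2) = -0.75 / 4.98 = -0.1506
  r[V,V] = 1 (diagonal).

R is symmetric with unit diagonal. Assembling:

R = [[1, -0.1506],
 [-0.1506, 1]]


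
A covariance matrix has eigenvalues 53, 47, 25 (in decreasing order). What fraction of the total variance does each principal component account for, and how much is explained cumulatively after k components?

Step 1 — total variance = trace(Sigma) = Σ λ_i = 53 + 47 + 25 = 125.

Step 2 — fraction explained by component i = λ_i / Σ λ:
  PC1: 53/125 = 0.424
  PC2: 47/125 = 0.376
  PC3: 25/125 = 0.2

Step 3 — cumulative fraction after k components = (λ_1 + ... + λ_k) / Σ λ:
  k = 1: 53/125 = 0.424
  k = 2: (53 + 47)/125 = 100/125 = 0.8
  k = 3: (53 + 47 + 25)/125 = 125/125 = 1

Summary (fraction, with percent):

explained: PC1 0.424 (42.4%), PC2 0.376 (37.6%), PC3 0.2 (20%);  cumulative: 0.424, 0.8, 1


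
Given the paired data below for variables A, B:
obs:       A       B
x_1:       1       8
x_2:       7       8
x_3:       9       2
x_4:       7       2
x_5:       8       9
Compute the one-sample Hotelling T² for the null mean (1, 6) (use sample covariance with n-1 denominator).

Step 1 — sample mean vector:
  mean(A) = (1 + 7 + 9 + 7 + 8) / 5 = 32/5 = 6.4
  mean(B) = (8 + 8 + 2 + 2 + 9) / 5 = 29/5 = 5.8
  x̄ = (6.4, 5.8),  deviation x̄ - mu_0 = (6.4, 5.8) - (1, 6) = (5.4, -0.2).

Step 2 — sample covariance matrix, S[i,j] = (1/(n-1)) · Σ_k (x_{k,i} - mean_i) · (x_{k,j} - mean_j), divisor n-1 = 4:
  S[A,A] = ((-5.4)·(-5.4) + (0.6)·(0.6) + (2.6)·(2.6) + (0.6)·(0.6) + (1.6)·(1.6)) / 4 = 39.2/4 = 9.8
  S[A,B] = ((-5.4)·(2.2) + (0.6)·(2.2) + (2.6)·(-3.8) + (0.6)·(-3.8) + (1.6)·(3.2)) / 4 = -17.6/4 = -4.4
  S[B,B] = ((2.2)·(2.2) + (2.2)·(2.2) + (-3.8)·(-3.8) + (-3.8)·(-3.8) + (3.2)·(3.2)) / 4 = 48.8/4 = 12.2
  S = [[9.8, -4.4],
 [-4.4, 12.2]].

Step 3 — invert S. det(S) = 9.8·12.2 - (-4.4)² = 100.2.
  S^{-1} = (1/det) · [[d, -b], [-b, a]] = [[0.1218, 0.0439],
 [0.0439, 0.0978]].

Step 4 — quadratic form (x̄ - mu_0)^T · S^{-1} · (x̄ - mu_0):
  S^{-1} · (x̄ - mu_0) = (0.6487, 0.2176),
  (x̄ - mu_0)^T · [...] = (5.4)·(0.6487) + (-0.2)·(0.2176) = 3.4595.

Step 5 — scale by n: T² = 5 · 3.4595 = 17.2974.

T² ≈ 17.2974


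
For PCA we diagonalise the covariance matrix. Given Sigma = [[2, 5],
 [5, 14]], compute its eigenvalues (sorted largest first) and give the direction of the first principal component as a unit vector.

Step 1 — characteristic polynomial of 2×2 Sigma:
  det(Sigma - λI) = λ² - trace · λ + det = 0.
  trace = 2 + 14 = 16, det = 2·14 - (5)² = 3.
Step 2 — discriminant:
  Δ = trace² - 4·det = 256 - 12 = 244.
Step 3 — eigenvalues:
  λ = (trace ± √Δ)/2 = (16 ± 15.6205)/2,
  λ_1 = 15.8102,  λ_2 = 0.1898.

Step 4 — unit eigenvector for λ_1: solve (Sigma - λ_1 I)v = 0. First row:
  (2 - 15.8102)·v_x + (5)·v_y = 0, i.e. (-13.8102)·v_x + (5)·v_y = 0,
  so v ∝ (b, λ_1 - a) = (5, 13.8102) = u.
  ||u|| = √((5)² + (13.8102)²) = √(215.723) ≈ 14.6875,
  v_1 = u/||u|| ≈ (0.3404, 0.9403) (||v_1|| = 1).

λ_1 = 15.8102,  λ_2 = 0.1898;  v_1 ≈ (0.3404, 0.9403)


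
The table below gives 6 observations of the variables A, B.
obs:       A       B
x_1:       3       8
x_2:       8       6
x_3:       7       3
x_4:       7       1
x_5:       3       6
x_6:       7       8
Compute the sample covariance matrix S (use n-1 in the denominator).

Step 1 — column means:
  mean(A) = (3 + 8 + 7 + 7 + 3 + 7) / 6 = 35/6 = 5.8333
  mean(B) = (8 + 6 + 3 + 1 + 6 + 8) / 6 = 32/6 = 5.3333

Step 2 — sample covariance S[i,j] = (1/(n-1)) · Σ_k (x_{k,i} - mean_i) · (x_{k,j} - mean_j), with n-1 = 5.
  S[A,A] = ((-2.8333)·(-2.8333) + (2.1667)·(2.1667) + (1.1667)·(1.1667) + (1.1667)·(1.1667) + (-2.8333)·(-2.8333) + (1.1667)·(1.1667)) / 5 = 24.8333/5 = 4.9667
  S[A,B] = ((-2.8333)·(2.6667) + (2.1667)·(0.6667) + (1.1667)·(-2.3333) + (1.1667)·(-4.3333) + (-2.8333)·(0.6667) + (1.1667)·(2.6667)) / 5 = -12.6667/5 = -2.5333
  S[B,B] = ((2.6667)·(2.6667) + (0.6667)·(0.6667) + (-2.3333)·(-2.3333) + (-4.3333)·(-4.3333) + (0.6667)·(0.6667) + (2.6667)·(2.6667)) / 5 = 39.3333/5 = 7.8667

S is symmetric (S[j,i] = S[i,j]). Assembling:

S = [[4.9667, -2.5333],
 [-2.5333, 7.8667]]


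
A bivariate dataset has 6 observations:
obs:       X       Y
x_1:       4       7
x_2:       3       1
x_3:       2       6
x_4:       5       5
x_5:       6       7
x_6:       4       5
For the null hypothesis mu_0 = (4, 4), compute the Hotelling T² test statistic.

Step 1 — sample mean vector:
  mean(X) = (4 + 3 + 2 + 5 + 6 + 4) / 6 = 24/6 = 4
  mean(Y) = (7 + 1 + 6 + 5 + 7 + 5) / 6 = 31/6 = 5.1667
  x̄ = (4, 5.1667),  deviation x̄ - mu_0 = (4, 5.1667) - (4, 4) = (0, 1.1667).

Step 2 — sample covariance matrix, S[i,j] = (1/(n-1)) · Σ_k (x_{k,i} - mean_i) · (x_{k,j} - mean_j), divisor n-1 = 5:
  S[X,X] = ((0)·(0) + (-1)·(-1) + (-2)·(-2) + (1)·(1) + (2)·(2) + (0)·(0)) / 5 = 10/5 = 2
  S[X,Y] = ((0)·(1.8333) + (-1)·(-4.1667) + (-2)·(0.8333) + (1)·(-0.1667) + (2)·(1.8333) + (0)·(-0.1667)) / 5 = 6/5 = 1.2
  S[Y,Y] = ((1.8333)·(1.8333) + (-4.1667)·(-4.1667) + (0.8333)·(0.8333) + (-0.1667)·(-0.1667) + (1.8333)·(1.8333) + (-0.1667)·(-0.1667)) / 5 = 24.8333/5 = 4.9667
  S = [[2, 1.2],
 [1.2, 4.9667]].

Step 3 — invert S. det(S) = 2·4.9667 - (1.2)² = 8.4933.
  S^{-1} = (1/det) · [[d, -b], [-b, a]] = [[0.5848, -0.1413],
 [-0.1413, 0.2355]].

Step 4 — quadratic form (x̄ - mu_0)^T · S^{-1} · (x̄ - mu_0):
  S^{-1} · (x̄ - mu_0) = (-0.1648, 0.2747),
  (x̄ - mu_0)^T · [...] = (0)·(-0.1648) + (1.1667)·(0.2747) = 0.3205.

Step 5 — scale by n: T² = 6 · 0.3205 = 1.9231.

T² ≈ 1.9231


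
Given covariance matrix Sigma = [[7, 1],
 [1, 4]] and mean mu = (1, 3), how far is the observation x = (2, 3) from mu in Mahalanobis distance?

Step 1 — centre the observation: (x - mu) = (1, 0).

Step 2 — invert Sigma. det(Sigma) = 7·4 - (1)² = 27.
  Sigma^{-1} = (1/det) · [[d, -b], [-b, a]] = [[0.1481, -0.037],
 [-0.037, 0.2593]].

Step 3 — form the quadratic (x - mu)^T · Sigma^{-1} · (x - mu):
  Sigma^{-1} · (x - mu) = (0.1481, -0.037).
  (x - mu)^T · [Sigma^{-1} · (x - mu)] = (1)·(0.1481) + (0)·(-0.037) = 0.1481.

Step 4 — take square root: d = √(0.1481) ≈ 0.3849.

d(x, mu) = √(0.1481) ≈ 0.3849


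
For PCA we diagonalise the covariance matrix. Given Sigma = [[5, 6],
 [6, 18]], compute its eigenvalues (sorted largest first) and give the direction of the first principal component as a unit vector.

Step 1 — characteristic polynomial of 2×2 Sigma:
  det(Sigma - λI) = λ² - trace · λ + det = 0.
  trace = 5 + 18 = 23, det = 5·18 - (6)² = 54.
Step 2 — discriminant:
  Δ = trace² - 4·det = 529 - 216 = 313.
Step 3 — eigenvalues:
  λ = (trace ± √Δ)/2 = (23 ± 17.6918)/2,
  λ_1 = 20.3459,  λ_2 = 2.6541.

Step 4 — unit eigenvector for λ_1: solve (Sigma - λ_1 I)v = 0. First row:
  (5 - 20.3459)·v_x + (6)·v_y = 0, i.e. (-15.3459)·v_x + (6)·v_y = 0,
  so v ∝ (b, λ_1 - a) = (6, 15.3459) = u.
  ||u|| = √((6)² + (15.3459)²) = √(271.4967) ≈ 16.4772,
  v_1 = u/||u|| ≈ (0.3641, 0.9313) (||v_1|| = 1).

λ_1 = 20.3459,  λ_2 = 2.6541;  v_1 ≈ (0.3641, 0.9313)


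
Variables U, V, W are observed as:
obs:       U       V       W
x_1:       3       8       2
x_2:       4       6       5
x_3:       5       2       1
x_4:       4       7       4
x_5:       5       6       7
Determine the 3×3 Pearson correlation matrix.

Step 1 — column means:
  mean(U) = (3 + 4 + 5 + 4 + 5) / 5 = 21/5 = 4.2
  mean(V) = (8 + 6 + 2 + 7 + 6) / 5 = 29/5 = 5.8
  mean(W) = (2 + 5 + 1 + 4 + 7) / 5 = 19/5 = 3.8

Step 2 — sample variances and covariances s[i,j] = (1/(n-1)) · Σ_k (x_{k,i} - mean_i) · (x_{k,j} - mean_j), with n-1 = 4:
  s[U,U] = ((-1.2)·(-1.2) + (-0.2)·(-0.2) + (0.8)·(0.8) + (-0.2)·(-0.2) + (0.8)·(0.8)) / 4 = 2.8/4 = 0.7
  s[U,V] = ((-1.2)·(2.2) + (-0.2)·(0.2) + (0.8)·(-3.8) + (-0.2)·(1.2) + (0.8)·(0.2)) / 4 = -5.8/4 = -1.45
  s[U,W] = ((-1.2)·(-1.8) + (-0.2)·(1.2) + (0.8)·(-2.8) + (-0.2)·(0.2) + (0.8)·(3.2)) / 4 = 2.2/4 = 0.55
  s[V,V] = ((2.2)·(2.2) + (0.2)·(0.2) + (-3.8)·(-3.8) + (1.2)·(1.2) + (0.2)·(0.2)) / 4 = 20.8/4 = 5.2
  s[V,W] = ((2.2)·(-1.8) + (0.2)·(1.2) + (-3.8)·(-2.8) + (1.2)·(0.2) + (0.2)·(3.2)) / 4 = 7.8/4 = 1.95
  s[W,W] = ((-1.8)·(-1.8) + (1.2)·(1.2) + (-2.8)·(-2.8) + (0.2)·(0.2) + (3.2)·(3.2)) / 4 = 22.8/4 = 5.7
  Sample standard deviations s_i = √(s[i,i]):
  s(U) = √(0.7) = 0.8367
  s(V) = √(5.2) = 2.2804
  s(W) = √(5.7) = 2.3875

Step 3 — r_{ij} = s_{ij} / (s_i · s_j):
  r[U,U] = 1 (diagonal).
  r[U,V] = -1.45 / (0.8367 · 2.2804) = -1.45 / 1.9079 = -0.76
  r[U,W] = 0.55 / (0.8367 · 2.3875) = 0.55 / 1.9975 = 0.2753
  r[V,V] = 1 (diagonal).
  r[V,W] = 1.95 / (2.2804 · 2.3875) = 1.95 / 5.4443 = 0.3582
  r[W,W] = 1 (diagonal).

R is symmetric with unit diagonal. Assembling:

R = [[1, -0.76, 0.2753],
 [-0.76, 1, 0.3582],
 [0.2753, 0.3582, 1]]


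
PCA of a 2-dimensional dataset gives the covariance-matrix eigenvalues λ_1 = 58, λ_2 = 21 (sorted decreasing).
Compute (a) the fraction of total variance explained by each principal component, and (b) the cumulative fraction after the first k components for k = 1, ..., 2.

Step 1 — total variance = trace(Sigma) = Σ λ_i = 58 + 21 = 79.

Step 2 — fraction explained by component i = λ_i / Σ λ:
  PC1: 58/79 = 0.7342
  PC2: 21/79 = 0.2658

Step 3 — cumulative fraction after k components = (λ_1 + ... + λ_k) / Σ λ:
  k = 1: 58/79 = 0.7342
  k = 2: (58 + 21)/79 = 79/79 = 1

Summary (fraction, with percent):

explained: PC1 0.7342 (73.42%), PC2 0.2658 (26.58%);  cumulative: 0.7342, 1


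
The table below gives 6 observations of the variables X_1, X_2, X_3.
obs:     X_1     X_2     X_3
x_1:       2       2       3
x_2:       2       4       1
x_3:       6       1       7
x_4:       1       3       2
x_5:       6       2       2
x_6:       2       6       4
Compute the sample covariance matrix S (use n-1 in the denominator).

Step 1 — column means:
  mean(X_1) = (2 + 2 + 6 + 1 + 6 + 2) / 6 = 19/6 = 3.1667
  mean(X_2) = (2 + 4 + 1 + 3 + 2 + 6) / 6 = 18/6 = 3
  mean(X_3) = (3 + 1 + 7 + 2 + 2 + 4) / 6 = 19/6 = 3.1667

Step 2 — sample covariance S[i,j] = (1/(n-1)) · Σ_k (x_{k,i} - mean_i) · (x_{k,j} - mean_j), with n-1 = 5.
  S[X_1,X_1] = ((-1.1667)·(-1.1667) + (-1.1667)·(-1.1667) + (2.8333)·(2.8333) + (-2.1667)·(-2.1667) + (2.8333)·(2.8333) + (-1.1667)·(-1.1667)) / 5 = 24.8333/5 = 4.9667
  S[X_1,X_2] = ((-1.1667)·(-1) + (-1.1667)·(1) + (2.8333)·(-2) + (-2.1667)·(0) + (2.8333)·(-1) + (-1.1667)·(3)) / 5 = -12/5 = -2.4
  S[X_1,X_3] = ((-1.1667)·(-0.1667) + (-1.1667)·(-2.1667) + (2.8333)·(3.8333) + (-2.1667)·(-1.1667) + (2.8333)·(-1.1667) + (-1.1667)·(0.8333)) / 5 = 11.8333/5 = 2.3667
  S[X_2,X_2] = ((-1)·(-1) + (1)·(1) + (-2)·(-2) + (0)·(0) + (-1)·(-1) + (3)·(3)) / 5 = 16/5 = 3.2
  S[X_2,X_3] = ((-1)·(-0.1667) + (1)·(-2.1667) + (-2)·(3.8333) + (0)·(-1.1667) + (-1)·(-1.1667) + (3)·(0.8333)) / 5 = -6/5 = -1.2
  S[X_3,X_3] = ((-0.1667)·(-0.1667) + (-2.1667)·(-2.1667) + (3.8333)·(3.8333) + (-1.1667)·(-1.1667) + (-1.1667)·(-1.1667) + (0.8333)·(0.8333)) / 5 = 22.8333/5 = 4.5667

S is symmetric (S[j,i] = S[i,j]). Assembling:

S = [[4.9667, -2.4, 2.3667],
 [-2.4, 3.2, -1.2],
 [2.3667, -1.2, 4.5667]]


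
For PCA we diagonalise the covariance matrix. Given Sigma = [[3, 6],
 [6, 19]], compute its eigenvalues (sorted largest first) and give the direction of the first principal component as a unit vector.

Step 1 — characteristic polynomial of 2×2 Sigma:
  det(Sigma - λI) = λ² - trace · λ + det = 0.
  trace = 3 + 19 = 22, det = 3·19 - (6)² = 21.
Step 2 — discriminant:
  Δ = trace² - 4·det = 484 - 84 = 400.
Step 3 — eigenvalues:
  λ = (trace ± √Δ)/2 = (22 ± 20)/2,
  λ_1 = 21,  λ_2 = 1.

Step 4 — unit eigenvector for λ_1: solve (Sigma - λ_1 I)v = 0. First row:
  (3 - 21)·v_x + (6)·v_y = 0, i.e. (-18)·v_x + (6)·v_y = 0,
  so v ∝ (b, λ_1 - a) = (6, 18) = u.
  ||u|| = √((6)² + (18)²) = √(360) ≈ 18.9737,
  v_1 = u/||u|| ≈ (0.3162, 0.9487) (||v_1|| = 1).

λ_1 = 21,  λ_2 = 1;  v_1 ≈ (0.3162, 0.9487)


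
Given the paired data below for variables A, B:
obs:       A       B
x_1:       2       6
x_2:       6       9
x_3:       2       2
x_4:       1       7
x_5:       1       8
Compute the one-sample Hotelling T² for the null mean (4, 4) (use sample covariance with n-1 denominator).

Step 1 — sample mean vector:
  mean(A) = (2 + 6 + 2 + 1 + 1) / 5 = 12/5 = 2.4
  mean(B) = (6 + 9 + 2 + 7 + 8) / 5 = 32/5 = 6.4
  x̄ = (2.4, 6.4),  deviation x̄ - mu_0 = (2.4, 6.4) - (4, 4) = (-1.6, 2.4).

Step 2 — sample covariance matrix, S[i,j] = (1/(n-1)) · Σ_k (x_{k,i} - mean_i) · (x_{k,j} - mean_j), divisor n-1 = 4:
  S[A,A] = ((-0.4)·(-0.4) + (3.6)·(3.6) + (-0.4)·(-0.4) + (-1.4)·(-1.4) + (-1.4)·(-1.4)) / 4 = 17.2/4 = 4.3
  S[A,B] = ((-0.4)·(-0.4) + (3.6)·(2.6) + (-0.4)·(-4.4) + (-1.4)·(0.6) + (-1.4)·(1.6)) / 4 = 8.2/4 = 2.05
  S[B,B] = ((-0.4)·(-0.4) + (2.6)·(2.6) + (-4.4)·(-4.4) + (0.6)·(0.6) + (1.6)·(1.6)) / 4 = 29.2/4 = 7.3
  S = [[4.3, 2.05],
 [2.05, 7.3]].

Step 3 — invert S. det(S) = 4.3·7.3 - (2.05)² = 27.1875.
  S^{-1} = (1/det) · [[d, -b], [-b, a]] = [[0.2685, -0.0754],
 [-0.0754, 0.1582]].

Step 4 — quadratic form (x̄ - mu_0)^T · S^{-1} · (x̄ - mu_0):
  S^{-1} · (x̄ - mu_0) = (-0.6106, 0.5002),
  (x̄ - mu_0)^T · [...] = (-1.6)·(-0.6106) + (2.4)·(0.5002) = 2.1775.

Step 5 — scale by n: T² = 5 · 2.1775 = 10.8874.

T² ≈ 10.8874


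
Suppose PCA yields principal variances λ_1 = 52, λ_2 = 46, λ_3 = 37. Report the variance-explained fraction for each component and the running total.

Step 1 — total variance = trace(Sigma) = Σ λ_i = 52 + 46 + 37 = 135.

Step 2 — fraction explained by component i = λ_i / Σ λ:
  PC1: 52/135 = 0.3852
  PC2: 46/135 = 0.3407
  PC3: 37/135 = 0.2741

Step 3 — cumulative fraction after k components = (λ_1 + ... + λ_k) / Σ λ:
  k = 1: 52/135 = 0.3852
  k = 2: (52 + 46)/135 = 98/135 = 0.7259
  k = 3: (52 + 46 + 37)/135 = 135/135 = 1

Summary (fraction, with percent):

explained: PC1 0.3852 (38.52%), PC2 0.3407 (34.07%), PC3 0.2741 (27.41%);  cumulative: 0.3852, 0.7259, 1


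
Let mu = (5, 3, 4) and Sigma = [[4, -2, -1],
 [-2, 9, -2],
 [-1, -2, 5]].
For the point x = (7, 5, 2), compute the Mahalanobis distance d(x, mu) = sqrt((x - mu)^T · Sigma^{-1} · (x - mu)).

Step 1 — centre the observation: (x - mu) = (2, 2, -2).

Step 2 — invert Sigma (cofactor / det for 3×3, or solve directly):
  Sigma^{-1} = [[0.3228, 0.0945, 0.1024],
 [0.0945, 0.1496, 0.0787],
 [0.1024, 0.0787, 0.252]].

Step 3 — form the quadratic (x - mu)^T · Sigma^{-1} · (x - mu):
  Sigma^{-1} · (x - mu) = (0.6299, 0.3307, -0.1417).
  (x - mu)^T · [Sigma^{-1} · (x - mu)] = (2)·(0.6299) + (2)·(0.3307) + (-2)·(-0.1417) = 2.2047.

Step 4 — take square root: d = √(2.2047) ≈ 1.4848.

d(x, mu) = √(2.2047) ≈ 1.4848


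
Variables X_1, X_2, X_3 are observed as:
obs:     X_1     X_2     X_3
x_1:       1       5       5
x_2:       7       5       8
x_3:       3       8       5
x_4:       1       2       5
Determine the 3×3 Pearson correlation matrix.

Step 1 — column means:
  mean(X_1) = (1 + 7 + 3 + 1) / 4 = 12/4 = 3
  mean(X_2) = (5 + 5 + 8 + 2) / 4 = 20/4 = 5
  mean(X_3) = (5 + 8 + 5 + 5) / 4 = 23/4 = 5.75

Step 2 — sample variances and covariances s[i,j] = (1/(n-1)) · Σ_k (x_{k,i} - mean_i) · (x_{k,j} - mean_j), with n-1 = 3:
  s[X_1,X_1] = ((-2)·(-2) + (4)·(4) + (0)·(0) + (-2)·(-2)) / 3 = 24/3 = 8
  s[X_1,X_2] = ((-2)·(0) + (4)·(0) + (0)·(3) + (-2)·(-3)) / 3 = 6/3 = 2
  s[X_1,X_3] = ((-2)·(-0.75) + (4)·(2.25) + (0)·(-0.75) + (-2)·(-0.75)) / 3 = 12/3 = 4
  s[X_2,X_2] = ((0)·(0) + (0)·(0) + (3)·(3) + (-3)·(-3)) / 3 = 18/3 = 6
  s[X_2,X_3] = ((0)·(-0.75) + (0)·(2.25) + (3)·(-0.75) + (-3)·(-0.75)) / 3 = 0/3 = 0
  s[X_3,X_3] = ((-0.75)·(-0.75) + (2.25)·(2.25) + (-0.75)·(-0.75) + (-0.75)·(-0.75)) / 3 = 6.75/3 = 2.25
  Sample standard deviations s_i = √(s[i,i]):
  s(X_1) = √(8) = 2.8284
  s(X_2) = √(6) = 2.4495
  s(X_3) = √(2.25) = 1.5

Step 3 — r_{ij} = s_{ij} / (s_i · s_j):
  r[X_1,X_1] = 1 (diagonal).
  r[X_1,X_2] = 2 / (2.8284 · 2.4495) = 2 / 6.9282 = 0.2887
  r[X_1,X_3] = 4 / (2.8284 · 1.5) = 4 / 4.2426 = 0.9428
  r[X_2,X_2] = 1 (diagonal).
  r[X_2,X_3] = 0 / (2.4495 · 1.5) = 0 / 3.6742 = 0
  r[X_3,X_3] = 1 (diagonal).

R is symmetric with unit diagonal. Assembling:

R = [[1, 0.2887, 0.9428],
 [0.2887, 1, 0],
 [0.9428, 0, 1]]


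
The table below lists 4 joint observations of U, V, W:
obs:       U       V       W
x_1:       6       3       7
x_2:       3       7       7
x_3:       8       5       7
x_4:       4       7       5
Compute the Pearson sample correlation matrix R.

Step 1 — column means:
  mean(U) = (6 + 3 + 8 + 4) / 4 = 21/4 = 5.25
  mean(V) = (3 + 7 + 5 + 7) / 4 = 22/4 = 5.5
  mean(W) = (7 + 7 + 7 + 5) / 4 = 26/4 = 6.5

Step 2 — sample variances and covariances s[i,j] = (1/(n-1)) · Σ_k (x_{k,i} - mean_i) · (x_{k,j} - mean_j), with n-1 = 3:
  s[U,U] = ((0.75)·(0.75) + (-2.25)·(-2.25) + (2.75)·(2.75) + (-1.25)·(-1.25)) / 3 = 14.75/3 = 4.9167
  s[U,V] = ((0.75)·(-2.5) + (-2.25)·(1.5) + (2.75)·(-0.5) + (-1.25)·(1.5)) / 3 = -8.5/3 = -2.8333
  s[U,W] = ((0.75)·(0.5) + (-2.25)·(0.5) + (2.75)·(0.5) + (-1.25)·(-1.5)) / 3 = 2.5/3 = 0.8333
  s[V,V] = ((-2.5)·(-2.5) + (1.5)·(1.5) + (-0.5)·(-0.5) + (1.5)·(1.5)) / 3 = 11/3 = 3.6667
  s[V,W] = ((-2.5)·(0.5) + (1.5)·(0.5) + (-0.5)·(0.5) + (1.5)·(-1.5)) / 3 = -3/3 = -1
  s[W,W] = ((0.5)·(0.5) + (0.5)·(0.5) + (0.5)·(0.5) + (-1.5)·(-1.5)) / 3 = 3/3 = 1
  Sample standard deviations s_i = √(s[i,i]):
  s(U) = √(4.9167) = 2.2174
  s(V) = √(3.6667) = 1.9149
  s(W) = √(1) = 1

Step 3 — r_{ij} = s_{ij} / (s_i · s_j):
  r[U,U] = 1 (diagonal).
  r[U,V] = -2.8333 / (2.2174 · 1.9149) = -2.8333 / 4.2459 = -0.6673
  r[U,W] = 0.8333 / (2.2174 · 1) = 0.8333 / 2.2174 = 0.3758
  r[V,V] = 1 (diagonal).
  r[V,W] = -1 / (1.9149 · 1) = -1 / 1.9149 = -0.5222
  r[W,W] = 1 (diagonal).

R is symmetric with unit diagonal. Assembling:

R = [[1, -0.6673, 0.3758],
 [-0.6673, 1, -0.5222],
 [0.3758, -0.5222, 1]]


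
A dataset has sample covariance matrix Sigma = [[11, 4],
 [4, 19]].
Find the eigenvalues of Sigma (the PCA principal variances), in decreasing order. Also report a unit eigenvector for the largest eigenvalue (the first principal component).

Step 1 — characteristic polynomial of 2×2 Sigma:
  det(Sigma - λI) = λ² - trace · λ + det = 0.
  trace = 11 + 19 = 30, det = 11·19 - (4)² = 193.
Step 2 — discriminant:
  Δ = trace² - 4·det = 900 - 772 = 128.
Step 3 — eigenvalues:
  λ = (trace ± √Δ)/2 = (30 ± 11.3137)/2,
  λ_1 = 20.6569,  λ_2 = 9.3431.

Step 4 — unit eigenvector for λ_1: solve (Sigma - λ_1 I)v = 0. First row:
  (11 - 20.6569)·v_x + (4)·v_y = 0, i.e. (-9.6569)·v_x + (4)·v_y = 0,
  so v ∝ (b, λ_1 - a) = (4, 9.6569) = u.
  ||u|| = √((4)² + (9.6569)²) = √(109.2548) ≈ 10.4525,
  v_1 = u/||u|| ≈ (0.3827, 0.9239) (||v_1|| = 1).

λ_1 = 20.6569,  λ_2 = 9.3431;  v_1 ≈ (0.3827, 0.9239)


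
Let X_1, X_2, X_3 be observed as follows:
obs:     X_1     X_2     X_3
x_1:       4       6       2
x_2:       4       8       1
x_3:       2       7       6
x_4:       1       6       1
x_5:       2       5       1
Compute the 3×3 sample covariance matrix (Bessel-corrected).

Step 1 — column means:
  mean(X_1) = (4 + 4 + 2 + 1 + 2) / 5 = 13/5 = 2.6
  mean(X_2) = (6 + 8 + 7 + 6 + 5) / 5 = 32/5 = 6.4
  mean(X_3) = (2 + 1 + 6 + 1 + 1) / 5 = 11/5 = 2.2

Step 2 — sample covariance S[i,j] = (1/(n-1)) · Σ_k (x_{k,i} - mean_i) · (x_{k,j} - mean_j), with n-1 = 4.
  S[X_1,X_1] = ((1.4)·(1.4) + (1.4)·(1.4) + (-0.6)·(-0.6) + (-1.6)·(-1.6) + (-0.6)·(-0.6)) / 4 = 7.2/4 = 1.8
  S[X_1,X_2] = ((1.4)·(-0.4) + (1.4)·(1.6) + (-0.6)·(0.6) + (-1.6)·(-0.4) + (-0.6)·(-1.4)) / 4 = 2.8/4 = 0.7
  S[X_1,X_3] = ((1.4)·(-0.2) + (1.4)·(-1.2) + (-0.6)·(3.8) + (-1.6)·(-1.2) + (-0.6)·(-1.2)) / 4 = -1.6/4 = -0.4
  S[X_2,X_2] = ((-0.4)·(-0.4) + (1.6)·(1.6) + (0.6)·(0.6) + (-0.4)·(-0.4) + (-1.4)·(-1.4)) / 4 = 5.2/4 = 1.3
  S[X_2,X_3] = ((-0.4)·(-0.2) + (1.6)·(-1.2) + (0.6)·(3.8) + (-0.4)·(-1.2) + (-1.4)·(-1.2)) / 4 = 2.6/4 = 0.65
  S[X_3,X_3] = ((-0.2)·(-0.2) + (-1.2)·(-1.2) + (3.8)·(3.8) + (-1.2)·(-1.2) + (-1.2)·(-1.2)) / 4 = 18.8/4 = 4.7

S is symmetric (S[j,i] = S[i,j]). Assembling:

S = [[1.8, 0.7, -0.4],
 [0.7, 1.3, 0.65],
 [-0.4, 0.65, 4.7]]
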